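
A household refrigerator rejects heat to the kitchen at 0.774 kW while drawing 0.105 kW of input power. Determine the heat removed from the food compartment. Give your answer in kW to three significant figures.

0.669 kW

For a cyclic device the first law requires Q̇_H = Q̇_C + Ẇ.
Q̇_C = Q̇_H − Ẇ = 0.6690 kW.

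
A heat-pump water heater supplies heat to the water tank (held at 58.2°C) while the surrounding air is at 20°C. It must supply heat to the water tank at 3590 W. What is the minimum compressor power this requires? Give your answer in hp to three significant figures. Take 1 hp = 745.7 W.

In absolute terms T_C = 293.15 K and T_H = 331.35 K, so ΔT = 38.20 K.
COP_Carnot = T_H/ΔT = 331.35/38.20 = 8.674.
Ẇ_min = Q̇/COP_Carnot = 3590/8.674 = 413.9 W = 0.5550 hp.

0.555 hp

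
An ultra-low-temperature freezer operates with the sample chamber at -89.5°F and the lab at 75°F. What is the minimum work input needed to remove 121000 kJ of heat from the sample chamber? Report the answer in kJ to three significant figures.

53800 kJ

In absolute terms T_C = 205.65 K and T_H = 297.04 K, so ΔT = 91.39 K.
The reversible limit is COP_R = T_C/ΔT = 2.250, so W_min = Q_C/COP = Q_C·ΔT/T_C.
W_min = 121000 × 91.39/205.65 = 53770 kJ.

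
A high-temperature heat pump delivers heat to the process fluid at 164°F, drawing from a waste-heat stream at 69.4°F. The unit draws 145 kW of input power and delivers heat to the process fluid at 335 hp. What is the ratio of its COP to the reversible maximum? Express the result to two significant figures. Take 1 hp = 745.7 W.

Converting, Q̇_H = 335.0 hp = 249.8 kW, so COP_actual = Q̇_H/Ẇ = 249.8/145.0 = 1.723.
In absolute terms T_C = 293.93 K and T_H = 346.48 K, so ΔT = 52.56 K.
COP_Carnot = T_H/ΔT = 346.48/52.56 = 6.593.
η_II = COP_actual/COP_Carnot = 1.723/6.593 = 0.2613.

0.26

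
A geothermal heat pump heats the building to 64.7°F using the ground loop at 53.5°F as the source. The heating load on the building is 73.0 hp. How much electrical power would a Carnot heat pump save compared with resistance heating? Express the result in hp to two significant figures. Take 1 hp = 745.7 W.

71 hp

In absolute terms T_C = 285.09 K and T_H = 291.32 K, so ΔT = 6.222 K.
COP_Carnot = T_H/ΔT = 291.32/6.222 = 46.82.
Resistance heating needs Ẇ_res = Q̇_H = 73.00 hp; the reversible heat pump needs only Ẇ_hp = Q̇_H/COP = 1.559 hp.
Saving = 73.00 − 1.559 = 71.44 hp.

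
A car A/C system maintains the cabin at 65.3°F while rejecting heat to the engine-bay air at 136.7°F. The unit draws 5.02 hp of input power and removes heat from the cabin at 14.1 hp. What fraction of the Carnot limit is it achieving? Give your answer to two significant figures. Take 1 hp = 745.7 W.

0.38

COP_actual = Q̇_C/Ẇ = 14.10/5.020 = 2.809.
In absolute terms T_C = 291.65 K and T_H = 331.32 K, so ΔT = 39.67 K.
COP_Carnot = T_C/ΔT = 291.65/39.67 = 7.353.
η_II = COP_actual/COP_Carnot = 2.809/7.353 = 0.3820.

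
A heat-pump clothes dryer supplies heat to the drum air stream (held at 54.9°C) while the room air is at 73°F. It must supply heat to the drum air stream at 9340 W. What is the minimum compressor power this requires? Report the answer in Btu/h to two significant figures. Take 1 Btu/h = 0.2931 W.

In absolute terms T_C = 295.93 K and T_H = 328.05 K, so ΔT = 32.12 K.
COP_Carnot = T_H/ΔT = 328.05/32.12 = 10.21.
Ẇ_min = Q̇/COP_Carnot = 9340/10.21 = 914.6 W = 3120 Btu/h.

3100 Btu/h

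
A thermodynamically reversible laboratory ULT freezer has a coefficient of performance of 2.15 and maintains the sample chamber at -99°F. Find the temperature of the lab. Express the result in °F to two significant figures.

COP_R = T_C/(T_H − T_C) gives T_H − T_C = T_C/COP.
With T_C = 200.37 K, T_H = 200.37 × (1 + 1/2.15) = 293.57 K.
Converting, 293.57 K = 68.75°F.

69 °F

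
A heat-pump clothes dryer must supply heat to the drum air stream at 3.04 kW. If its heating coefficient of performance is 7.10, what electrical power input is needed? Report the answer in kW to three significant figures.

0.428 kW

Ẇ = Q̇_H/COP_HP = 3.040/7.10 = 0.4282 kW.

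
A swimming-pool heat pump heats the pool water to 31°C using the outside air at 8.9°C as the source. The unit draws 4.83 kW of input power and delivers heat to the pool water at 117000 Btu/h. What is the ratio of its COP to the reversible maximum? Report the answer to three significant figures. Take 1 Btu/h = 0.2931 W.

Converting, Q̇_H = 117000 Btu/h = 34.29 kW, so COP_actual = Q̇_H/Ẇ = 34.29/4.830 = 7.100.
In absolute terms T_C = 282.05 K and T_H = 304.15 K, so ΔT = 22.10 K.
COP_Carnot = T_H/ΔT = 304.15/22.10 = 13.76.
η_II = COP_actual/COP_Carnot = 7.100/13.76 = 0.5159.

0.516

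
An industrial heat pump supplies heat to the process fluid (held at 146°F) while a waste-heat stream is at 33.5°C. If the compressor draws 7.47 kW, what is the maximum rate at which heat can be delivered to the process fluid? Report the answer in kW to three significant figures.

In absolute terms T_C = 306.65 K and T_H = 336.48 K, so ΔT = 29.83 K.
COP_Carnot = T_H/ΔT = 336.48/29.83 = 11.28.
Q̇_max = COP_Carnot × Ẇ = 11.28 × 7.470 kW = 84.25 kW.

84.3 kW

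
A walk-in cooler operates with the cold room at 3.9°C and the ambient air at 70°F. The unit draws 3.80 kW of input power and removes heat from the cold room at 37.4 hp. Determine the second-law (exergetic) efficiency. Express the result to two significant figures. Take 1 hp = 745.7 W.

0.46

Converting, Q̇_C = 37.40 hp = 27.89 kW, so COP_actual = Q̇_C/Ẇ = 27.89/3.800 = 7.339.
In absolute terms T_C = 277.05 K and T_H = 294.26 K, so ΔT = 17.21 K.
COP_Carnot = T_C/ΔT = 277.05/17.21 = 16.10.
η_II = COP_actual/COP_Carnot = 7.339/16.10 = 0.4559.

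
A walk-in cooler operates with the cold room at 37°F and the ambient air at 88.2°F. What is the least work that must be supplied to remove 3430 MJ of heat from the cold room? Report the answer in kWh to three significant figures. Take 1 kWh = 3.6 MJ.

In absolute terms T_C = 275.93 K and T_H = 304.37 K, so ΔT = 28.44 K.
The reversible limit is COP_R = T_C/ΔT = 9.701, so W_min = Q_C/COP = Q_C·ΔT/T_C.
W_min = 3430 × 28.44/275.93 = 353.6 MJ = 98.22 kWh.

98.2 kWh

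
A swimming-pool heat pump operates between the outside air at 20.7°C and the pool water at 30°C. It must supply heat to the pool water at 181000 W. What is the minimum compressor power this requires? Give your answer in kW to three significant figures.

In absolute terms T_C = 293.85 K and T_H = 303.15 K, so ΔT = 9.300 K.
COP_Carnot = T_H/ΔT = 303.15/9.300 = 32.60.
Ẇ_min = Q̇/COP_Carnot = 181000/32.60 = 5553 W = 5.553 kW.

5.55 kW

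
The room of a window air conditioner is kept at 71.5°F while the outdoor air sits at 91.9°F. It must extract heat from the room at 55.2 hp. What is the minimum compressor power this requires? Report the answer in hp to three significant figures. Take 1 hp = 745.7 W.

2.12 hp

In absolute terms T_C = 295.09 K and T_H = 306.43 K, so ΔT = 11.33 K.
COP_Carnot = T_C/ΔT = 295.09/11.33 = 26.04.
Ẇ_min = Q̇/COP_Carnot = 55.20/26.04 = 2.120 hp.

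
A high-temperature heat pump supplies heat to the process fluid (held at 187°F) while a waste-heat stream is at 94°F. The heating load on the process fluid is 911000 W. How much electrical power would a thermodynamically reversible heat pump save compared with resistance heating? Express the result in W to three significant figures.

780000 W

In absolute terms T_C = 307.59 K and T_H = 359.26 K, so ΔT = 51.67 K.
COP_Carnot = T_H/ΔT = 359.26/51.67 = 6.953.
Resistance heating needs Ẇ_res = Q̇_H = 911000 W; the reversible heat pump needs only Ẇ_hp = Q̇_H/COP = 131000 W.
Saving = 911000 − 131000 = 780000 W.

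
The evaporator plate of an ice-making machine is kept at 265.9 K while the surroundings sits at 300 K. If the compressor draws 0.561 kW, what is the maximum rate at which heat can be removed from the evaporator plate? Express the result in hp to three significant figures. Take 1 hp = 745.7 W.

5.87 hp

The reservoir spacing is ΔT = 300 − 265.9 = 34.10 K.
COP_Carnot = T_C/ΔT = 265.90/34.10 = 7.798.
Q̇_max = COP_Carnot × Ẇ = 7.798 × 0.5610 kW = 4.374 kW = 5.866 hp.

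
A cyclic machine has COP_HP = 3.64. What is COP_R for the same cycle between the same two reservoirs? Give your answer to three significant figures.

2.64

Since Q_H = Q_C + W for any cycle, COP_R = Q_C/W = Q_H/W − 1.
COP_R = 3.64 − 1 = 2.64.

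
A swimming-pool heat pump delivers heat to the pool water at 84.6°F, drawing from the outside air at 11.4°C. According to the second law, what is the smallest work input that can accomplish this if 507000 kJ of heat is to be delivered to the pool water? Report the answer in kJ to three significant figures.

29900 kJ

In absolute terms T_C = 284.55 K and T_H = 302.37 K, so ΔT = 17.82 K.
The reversible limit is COP_HP = T_H/ΔT = 16.97, so W_min = Q_H/COP = Q_H·ΔT/T_H.
W_min = 507000 × 17.82/302.37 = 29880 kJ.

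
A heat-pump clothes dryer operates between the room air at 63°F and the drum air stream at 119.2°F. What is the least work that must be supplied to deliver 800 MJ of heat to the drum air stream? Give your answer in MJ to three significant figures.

77.7 MJ

In absolute terms T_C = 290.37 K and T_H = 321.59 K, so ΔT = 31.22 K.
The reversible limit is COP_HP = T_H/ΔT = 10.30, so W_min = Q_H/COP = Q_H·ΔT/T_H.
W_min = 800.0 × 31.22/321.59 = 77.67 MJ.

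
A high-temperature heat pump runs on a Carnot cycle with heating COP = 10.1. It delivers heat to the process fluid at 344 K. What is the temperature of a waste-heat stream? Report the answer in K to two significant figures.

COP_HP = T_H/(T_H − T_C) gives T_H − T_C = T_H/COP.
With T_H = 344.00 K, T_C = 344.00 × (1 − 1/10.1) = 309.94 K.

310 K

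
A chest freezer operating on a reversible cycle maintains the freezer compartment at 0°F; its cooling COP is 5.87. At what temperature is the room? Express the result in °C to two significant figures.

COP_R = T_C/(T_H − T_C) gives T_H − T_C = T_C/COP.
With T_C = 255.37 K, T_H = 255.37 × (1 + 1/5.87) = 298.88 K.
Converting, 298.88 K = 25.73°C.

26 °C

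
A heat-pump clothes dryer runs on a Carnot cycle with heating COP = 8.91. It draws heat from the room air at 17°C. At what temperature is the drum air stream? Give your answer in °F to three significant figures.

129 °F

COP_HP = T_H/(T_H − T_C) rearranges to T_H = COP·T_C/(COP − 1).
With T_C = 290.15 K, T_H = 8.91 × 290.15/7.910 = 326.83 K.
Converting, 326.83 K = 128.63°F.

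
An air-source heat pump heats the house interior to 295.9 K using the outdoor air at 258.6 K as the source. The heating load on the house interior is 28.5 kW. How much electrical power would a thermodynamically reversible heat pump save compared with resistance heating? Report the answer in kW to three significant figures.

24.9 kW

The reservoir spacing is ΔT = 295.9 − 258.6 = 37.30 K.
COP_Carnot = T_H/ΔT = 295.90/37.30 = 7.933.
Resistance heating needs Ẇ_res = Q̇_H = 28.50 kW; the reversible heat pump needs only Ẇ_hp = Q̇_H/COP = 3.593 kW.
Saving = 28.50 − 3.593 = 24.91 kW.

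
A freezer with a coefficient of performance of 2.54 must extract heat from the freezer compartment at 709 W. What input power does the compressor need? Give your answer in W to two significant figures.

Ẇ = Q̇_C/COP = 709.0/2.54 = 279.1 W.

280 W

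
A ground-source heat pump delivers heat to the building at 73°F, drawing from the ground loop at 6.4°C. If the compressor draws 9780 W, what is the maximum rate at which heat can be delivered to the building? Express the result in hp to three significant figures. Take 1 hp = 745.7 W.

In absolute terms T_C = 279.55 K and T_H = 295.93 K, so ΔT = 16.38 K.
COP_Carnot = T_H/ΔT = 295.93/16.38 = 18.07.
Q̇_max = COP_Carnot × Ẇ = 18.07 × 9780 W = 176700 W = 237.0 hp.

237 hp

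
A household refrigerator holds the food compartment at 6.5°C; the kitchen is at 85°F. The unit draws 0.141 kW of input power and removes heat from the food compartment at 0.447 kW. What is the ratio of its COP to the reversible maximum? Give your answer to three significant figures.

COP_actual = Q̇_C/Ẇ = 0.4470/0.1410 = 3.170.
In absolute terms T_C = 279.65 K and T_H = 302.59 K, so ΔT = 22.94 K.
COP_Carnot = T_C/ΔT = 279.65/22.94 = 12.19.
η_II = COP_actual/COP_Carnot = 3.170/12.19 = 0.2601.

0.260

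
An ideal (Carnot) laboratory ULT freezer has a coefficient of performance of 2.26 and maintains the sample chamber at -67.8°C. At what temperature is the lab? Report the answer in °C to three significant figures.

COP_R = T_C/(T_H − T_C) gives T_H − T_C = T_C/COP.
With T_C = 205.35 K, T_H = 205.35 × (1 + 1/2.26) = 296.21 K.
Converting, 296.21 K = 23.06°C.

23.1 °C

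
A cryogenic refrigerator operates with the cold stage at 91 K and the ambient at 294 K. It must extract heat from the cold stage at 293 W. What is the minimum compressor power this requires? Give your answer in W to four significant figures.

653.6 W

The reservoir spacing is ΔT = 294 − 91 = 203.0 K.
COP_Carnot = T_C/ΔT = 91.00/203.0 = 0.4483.
Ẇ_min = Q̇/COP_Carnot = 293.0/0.4483 = 653.6 W.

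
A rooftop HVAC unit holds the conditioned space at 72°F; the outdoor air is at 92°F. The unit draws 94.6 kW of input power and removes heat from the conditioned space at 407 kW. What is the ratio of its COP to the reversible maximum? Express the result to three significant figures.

COP_actual = Q̇_C/Ẇ = 407.0/94.60 = 4.302.
In absolute terms T_C = 295.37 K and T_H = 306.48 K, so ΔT = 11.11 K.
COP_Carnot = T_C/ΔT = 295.37/11.11 = 26.58.
η_II = COP_actual/COP_Carnot = 4.302/26.58 = 0.1618.

0.162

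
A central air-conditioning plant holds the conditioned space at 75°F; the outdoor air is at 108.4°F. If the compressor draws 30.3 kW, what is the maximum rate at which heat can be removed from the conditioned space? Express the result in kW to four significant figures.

In absolute terms T_C = 297.04 K and T_H = 315.59 K, so ΔT = 18.56 K.
COP_Carnot = T_C/ΔT = 297.04/18.56 = 16.01.
Q̇_max = COP_Carnot × Ẇ = 16.01 × 30.30 kW = 485.0 kW.

485.0 kW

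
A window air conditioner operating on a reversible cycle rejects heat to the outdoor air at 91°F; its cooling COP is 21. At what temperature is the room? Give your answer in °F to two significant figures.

66 °F

For a Carnot refrigerator COP_R = T_C/(T_H − T_C), so T_C = COP·T_H/(1 + COP).
With T_H = 305.93 K, T_C = 21 × 305.93/22.00 = 292.02 K.
Converting, 292.02 K = 65.97°F.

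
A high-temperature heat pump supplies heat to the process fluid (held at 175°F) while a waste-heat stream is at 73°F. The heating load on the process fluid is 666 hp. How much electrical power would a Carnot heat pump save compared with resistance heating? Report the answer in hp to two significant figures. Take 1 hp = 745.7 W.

In absolute terms T_C = 295.93 K and T_H = 352.59 K, so ΔT = 56.67 K.
COP_Carnot = T_H/ΔT = 352.59/56.67 = 6.222.
Resistance heating needs Ẇ_res = Q̇_H = 666.0 hp; the reversible heat pump needs only Ẇ_hp = Q̇_H/COP = 107.0 hp.
Saving = 666.0 − 107.0 = 559.0 hp.

560 hp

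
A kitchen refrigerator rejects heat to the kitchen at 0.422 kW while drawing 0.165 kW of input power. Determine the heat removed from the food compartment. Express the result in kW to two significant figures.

0.26 kW

For a cyclic device the first law requires Q̇_H = Q̇_C + Ẇ.
Q̇_C = Q̇_H − Ẇ = 0.2570 kW.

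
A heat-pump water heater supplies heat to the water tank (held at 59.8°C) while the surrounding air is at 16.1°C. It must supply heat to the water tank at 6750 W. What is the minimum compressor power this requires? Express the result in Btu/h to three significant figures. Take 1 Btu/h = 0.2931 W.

3020 Btu/h

In absolute terms T_C = 289.25 K and T_H = 332.95 K, so ΔT = 43.70 K.
COP_Carnot = T_H/ΔT = 332.95/43.70 = 7.619.
Ẇ_min = Q̇/COP_Carnot = 6750/7.619 = 885.9 W = 3023 Btu/h.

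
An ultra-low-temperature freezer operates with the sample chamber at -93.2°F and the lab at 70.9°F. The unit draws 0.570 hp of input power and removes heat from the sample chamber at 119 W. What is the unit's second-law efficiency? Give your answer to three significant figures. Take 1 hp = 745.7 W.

0.125

Converting, Q̇_C = 119.0 W = 0.1596 hp, so COP_actual = Q̇_C/Ẇ = 0.1596/0.5700 = 0.2800.
In absolute terms T_C = 203.59 K and T_H = 294.76 K, so ΔT = 91.17 K.
COP_Carnot = T_C/ΔT = 203.59/91.17 = 2.233.
η_II = COP_actual/COP_Carnot = 0.2800/2.233 = 0.1254.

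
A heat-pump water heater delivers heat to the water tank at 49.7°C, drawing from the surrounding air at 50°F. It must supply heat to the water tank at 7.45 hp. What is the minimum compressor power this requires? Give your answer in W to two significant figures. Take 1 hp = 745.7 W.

In absolute terms T_C = 283.15 K and T_H = 322.85 K, so ΔT = 39.70 K.
COP_Carnot = T_H/ΔT = 322.85/39.70 = 8.132.
Ẇ_min = Q̇/COP_Carnot = 7.450/8.132 = 0.9161 hp = 683.1 W.

680 W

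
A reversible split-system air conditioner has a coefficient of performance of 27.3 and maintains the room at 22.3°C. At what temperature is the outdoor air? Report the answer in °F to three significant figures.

COP_R = T_C/(T_H − T_C) gives T_H − T_C = T_C/COP.
With T_C = 295.45 K, T_H = 295.45 × (1 + 1/27.3) = 306.27 K.
Converting, 306.27 K = 91.62°F.

91.6 °F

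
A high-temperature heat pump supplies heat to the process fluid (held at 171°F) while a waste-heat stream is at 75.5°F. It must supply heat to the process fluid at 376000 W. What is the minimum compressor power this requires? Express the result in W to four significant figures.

56940 W

In absolute terms T_C = 297.32 K and T_H = 350.37 K, so ΔT = 53.06 K.
COP_Carnot = T_H/ΔT = 350.37/53.06 = 6.604.
Ẇ_min = Q̇/COP_Carnot = 376000/6.604 = 56940 W.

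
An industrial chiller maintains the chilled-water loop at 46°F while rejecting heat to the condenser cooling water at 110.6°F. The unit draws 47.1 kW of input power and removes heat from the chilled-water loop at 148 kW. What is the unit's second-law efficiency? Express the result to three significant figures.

COP_actual = Q̇_C/Ẇ = 148.0/47.10 = 3.142.
In absolute terms T_C = 280.93 K and T_H = 316.82 K, so ΔT = 35.89 K.
COP_Carnot = T_C/ΔT = 280.93/35.89 = 7.828.
η_II = COP_actual/COP_Carnot = 3.142/7.828 = 0.4014.

0.401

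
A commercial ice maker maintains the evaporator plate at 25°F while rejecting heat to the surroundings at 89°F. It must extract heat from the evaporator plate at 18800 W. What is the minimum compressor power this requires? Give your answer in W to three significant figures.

In absolute terms T_C = 269.26 K and T_H = 304.82 K, so ΔT = 35.56 K.
COP_Carnot = T_C/ΔT = 269.26/35.56 = 7.573.
Ẇ_min = Q̇/COP_Carnot = 18800/7.573 = 2483 W.

2480 W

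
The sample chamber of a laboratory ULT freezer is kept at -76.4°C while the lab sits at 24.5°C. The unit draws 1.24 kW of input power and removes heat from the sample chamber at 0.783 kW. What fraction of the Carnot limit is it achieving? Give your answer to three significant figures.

COP_actual = Q̇_C/Ẇ = 0.7830/1.240 = 0.6315.
In absolute terms T_C = 196.75 K and T_H = 297.65 K, so ΔT = 100.9 K.
COP_Carnot = T_C/ΔT = 196.75/100.9 = 1.950.
η_II = COP_actual/COP_Carnot = 0.6315/1.950 = 0.3238.

0.324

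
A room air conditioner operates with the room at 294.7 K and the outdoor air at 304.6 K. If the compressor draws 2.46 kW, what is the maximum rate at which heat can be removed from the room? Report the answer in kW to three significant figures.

73.2 kW

The reservoir spacing is ΔT = 304.6 − 294.7 = 9.900 K.
COP_Carnot = T_C/ΔT = 294.70/9.900 = 29.77.
Q̇_max = COP_Carnot × Ẇ = 29.77 × 2.460 kW = 73.23 kW.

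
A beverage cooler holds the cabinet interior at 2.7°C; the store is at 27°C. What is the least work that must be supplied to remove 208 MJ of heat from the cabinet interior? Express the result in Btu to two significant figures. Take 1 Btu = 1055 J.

17000 Btu

In absolute terms T_C = 275.85 K and T_H = 300.15 K, so ΔT = 24.30 K.
The reversible limit is COP_R = T_C/ΔT = 11.35, so W_min = Q_C/COP = Q_C·ΔT/T_C.
W_min = 208.0 × 24.30/275.85 = 18.32 MJ = 17370 Btu.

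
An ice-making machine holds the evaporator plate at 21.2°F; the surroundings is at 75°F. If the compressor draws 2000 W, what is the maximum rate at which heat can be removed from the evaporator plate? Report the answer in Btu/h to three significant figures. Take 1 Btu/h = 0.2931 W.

61000 Btu/h

In absolute terms T_C = 267.15 K and T_H = 297.04 K, so ΔT = 29.89 K.
COP_Carnot = T_C/ΔT = 267.15/29.89 = 8.938.
Q̇_max = COP_Carnot × Ẇ = 8.938 × 2000 W = 17880 W = 60990 Btu/h.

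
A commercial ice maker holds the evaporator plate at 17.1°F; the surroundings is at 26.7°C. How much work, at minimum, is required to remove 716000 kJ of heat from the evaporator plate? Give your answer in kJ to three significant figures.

94600 kJ

In absolute terms T_C = 264.87 K and T_H = 299.85 K, so ΔT = 34.98 K.
The reversible limit is COP_R = T_C/ΔT = 7.573, so W_min = Q_C/COP = Q_C·ΔT/T_C.
W_min = 716000 × 34.98/264.87 = 94550 kJ.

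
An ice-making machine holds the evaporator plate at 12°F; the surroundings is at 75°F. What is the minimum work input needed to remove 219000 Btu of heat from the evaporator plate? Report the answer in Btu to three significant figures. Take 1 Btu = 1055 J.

29300 Btu

In absolute terms T_C = 262.04 K and T_H = 297.04 K, so ΔT = 35.00 K.
The reversible limit is COP_R = T_C/ΔT = 7.487, so W_min = Q_C/COP = Q_C·ΔT/T_C.
W_min = 219000 × 35.00/262.04 = 29250 Btu.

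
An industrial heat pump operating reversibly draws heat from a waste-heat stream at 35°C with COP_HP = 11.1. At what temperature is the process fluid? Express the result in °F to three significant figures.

150 °F

COP_HP = T_H/(T_H − T_C) rearranges to T_H = COP·T_C/(COP − 1).
With T_C = 308.15 K, T_H = 11.1 × 308.15/10.10 = 338.66 K.
Converting, 338.66 K = 149.92°F.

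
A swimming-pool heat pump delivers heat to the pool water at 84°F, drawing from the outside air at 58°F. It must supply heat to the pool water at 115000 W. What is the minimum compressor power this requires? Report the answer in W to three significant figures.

5500 W

In absolute terms T_C = 287.59 K and T_H = 302.04 K, so ΔT = 14.44 K.
COP_Carnot = T_H/ΔT = 302.04/14.44 = 20.91.
Ẇ_min = Q̇/COP_Carnot = 115000/20.91 = 5500 W.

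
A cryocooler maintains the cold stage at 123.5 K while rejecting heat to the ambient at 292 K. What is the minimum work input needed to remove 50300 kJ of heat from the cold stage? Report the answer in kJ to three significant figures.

The reservoir spacing is ΔT = 292 − 123.5 = 168.5 K.
The reversible limit is COP_R = T_C/ΔT = 0.7329, so W_min = Q_C/COP = Q_C·ΔT/T_C.
W_min = 50300 × 168.5/123.50 = 68630 kJ.

68600 kJ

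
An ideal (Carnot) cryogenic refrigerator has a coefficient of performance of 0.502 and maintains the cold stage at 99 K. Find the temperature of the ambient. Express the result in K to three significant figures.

COP_R = T_C/(T_H − T_C) gives T_H − T_C = T_C/COP.
With T_C = 99.00 K, T_H = 99.00 × (1 + 1/0.502) = 296.21 K.

296 K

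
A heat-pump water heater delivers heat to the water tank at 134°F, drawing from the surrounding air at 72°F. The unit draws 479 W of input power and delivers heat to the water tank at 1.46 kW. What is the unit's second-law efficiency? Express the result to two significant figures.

Converting, Q̇_H = 1.460 kW = 1460 W, so COP_actual = Q̇_H/Ẇ = 1460/479.0 = 3.048.
In absolute terms T_C = 295.37 K and T_H = 329.82 K, so ΔT = 34.44 K.
COP_Carnot = T_H/ΔT = 329.82/34.44 = 9.575.
η_II = COP_actual/COP_Carnot = 3.048/9.575 = 0.3183.

0.32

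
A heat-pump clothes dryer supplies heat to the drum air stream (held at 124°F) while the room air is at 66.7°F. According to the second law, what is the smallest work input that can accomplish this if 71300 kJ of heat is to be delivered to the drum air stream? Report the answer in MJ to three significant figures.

In absolute terms T_C = 292.43 K and T_H = 324.26 K, so ΔT = 31.83 K.
The reversible limit is COP_HP = T_H/ΔT = 10.19, so W_min = Q_H/COP = Q_H·ΔT/T_H.
W_min = 71300 × 31.83/324.26 = 7000 kJ = 7.000 MJ.

7.00 MJ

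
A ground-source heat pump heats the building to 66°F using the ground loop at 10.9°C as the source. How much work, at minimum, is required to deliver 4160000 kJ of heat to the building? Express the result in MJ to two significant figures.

In absolute terms T_C = 284.05 K and T_H = 292.04 K, so ΔT = 7.989 K.
The reversible limit is COP_HP = T_H/ΔT = 36.56, so W_min = Q_H/COP = Q_H·ΔT/T_H.
W_min = 4160000 × 7.989/292.04 = 113800 kJ = 113.8 MJ.

110 MJ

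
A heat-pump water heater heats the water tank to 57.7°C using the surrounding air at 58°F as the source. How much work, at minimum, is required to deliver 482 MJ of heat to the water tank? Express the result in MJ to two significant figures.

63 MJ

In absolute terms T_C = 287.59 K and T_H = 330.85 K, so ΔT = 43.26 K.
The reversible limit is COP_HP = T_H/ΔT = 7.649, so W_min = Q_H/COP = Q_H·ΔT/T_H.
W_min = 482.0 × 43.26/330.85 = 63.02 MJ.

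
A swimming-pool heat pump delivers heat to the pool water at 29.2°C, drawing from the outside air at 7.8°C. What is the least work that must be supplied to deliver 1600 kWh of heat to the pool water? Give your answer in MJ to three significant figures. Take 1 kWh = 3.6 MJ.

In absolute terms T_C = 280.95 K and T_H = 302.35 K, so ΔT = 21.40 K.
The reversible limit is COP_HP = T_H/ΔT = 14.13, so W_min = Q_H/COP = Q_H·ΔT/T_H.
W_min = 1600 × 21.40/302.35 = 113.2 kWh = 407.7 MJ.

408 MJ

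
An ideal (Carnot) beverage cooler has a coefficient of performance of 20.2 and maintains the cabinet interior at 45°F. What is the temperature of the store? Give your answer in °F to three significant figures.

COP_R = T_C/(T_H − T_C) gives T_H − T_C = T_C/COP.
With T_C = 280.37 K, T_H = 280.37 × (1 + 1/20.2) = 294.25 K.
Converting, 294.25 K = 69.98°F.

70.0 °F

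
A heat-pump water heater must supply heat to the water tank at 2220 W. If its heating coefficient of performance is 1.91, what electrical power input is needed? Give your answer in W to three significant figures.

1160 W

Ẇ = Q̇_H/COP_HP = 2220/1.91 = 1162 W.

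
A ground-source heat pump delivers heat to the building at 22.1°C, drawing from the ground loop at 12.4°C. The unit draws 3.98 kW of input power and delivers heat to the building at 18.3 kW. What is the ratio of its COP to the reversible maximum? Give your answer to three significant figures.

COP_actual = Q̇_H/Ẇ = 18.30/3.980 = 4.598.
In absolute terms T_C = 285.55 K and T_H = 295.25 K, so ΔT = 9.700 K.
COP_Carnot = T_H/ΔT = 295.25/9.700 = 30.44.
η_II = COP_actual/COP_Carnot = 4.598/30.44 = 0.1511.

0.151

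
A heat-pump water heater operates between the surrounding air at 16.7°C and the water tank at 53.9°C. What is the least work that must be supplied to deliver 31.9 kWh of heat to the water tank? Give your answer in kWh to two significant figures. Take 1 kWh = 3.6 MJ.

In absolute terms T_C = 289.85 K and T_H = 327.05 K, so ΔT = 37.20 K.
The reversible limit is COP_HP = T_H/ΔT = 8.792, so W_min = Q_H/COP = Q_H·ΔT/T_H.
W_min = 31.90 × 37.20/327.05 = 3.628 kWh.

3.6 kWh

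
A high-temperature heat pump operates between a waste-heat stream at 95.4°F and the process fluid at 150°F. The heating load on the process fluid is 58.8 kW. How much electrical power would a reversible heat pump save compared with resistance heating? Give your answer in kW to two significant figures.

In absolute terms T_C = 308.37 K and T_H = 338.71 K, so ΔT = 30.33 K.
COP_Carnot = T_H/ΔT = 338.71/30.33 = 11.17.
Resistance heating needs Ẇ_res = Q̇_H = 58.80 kW; the reversible heat pump needs only Ẇ_hp = Q̇_H/COP = 5.266 kW.
Saving = 58.80 − 5.266 = 53.53 kW.

54 kW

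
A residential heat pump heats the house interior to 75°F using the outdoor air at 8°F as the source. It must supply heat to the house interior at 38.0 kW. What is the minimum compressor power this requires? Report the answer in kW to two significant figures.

4.8 kW

In absolute terms T_C = 259.82 K and T_H = 297.04 K, so ΔT = 37.22 K.
COP_Carnot = T_H/ΔT = 297.04/37.22 = 7.980.
Ẇ_min = Q̇/COP_Carnot = 38.00/7.980 = 4.762 kW.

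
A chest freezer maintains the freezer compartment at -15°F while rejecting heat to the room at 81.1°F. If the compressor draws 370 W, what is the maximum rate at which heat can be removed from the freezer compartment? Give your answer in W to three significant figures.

1710 W

In absolute terms T_C = 247.04 K and T_H = 300.43 K, so ΔT = 53.39 K.
COP_Carnot = T_C/ΔT = 247.04/53.39 = 4.627.
Q̇_max = COP_Carnot × Ẇ = 4.627 × 370.0 W = 1712 W.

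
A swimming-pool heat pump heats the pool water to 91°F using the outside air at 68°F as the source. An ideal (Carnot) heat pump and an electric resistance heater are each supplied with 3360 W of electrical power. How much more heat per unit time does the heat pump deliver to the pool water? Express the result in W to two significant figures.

In absolute terms T_C = 293.15 K and T_H = 305.93 K, so ΔT = 12.78 K.
COP_Carnot = T_H/ΔT = 305.93/12.78 = 23.94.
The heat pump delivers Q̇_H = COP × Ẇ = 80450 W; the resistance heater delivers Ẇ = 3360 W.
Extra = (COP − 1)·Ẇ = 77090 W.

77000 W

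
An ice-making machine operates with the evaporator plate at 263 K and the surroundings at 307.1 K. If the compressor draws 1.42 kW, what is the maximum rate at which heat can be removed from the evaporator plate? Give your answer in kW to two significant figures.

The reservoir spacing is ΔT = 307.1 − 263 = 44.10 K.
COP_Carnot = T_C/ΔT = 263.00/44.10 = 5.964.
Q̇_max = COP_Carnot × Ẇ = 5.964 × 1.420 kW = 8.468 kW.

8.5 kW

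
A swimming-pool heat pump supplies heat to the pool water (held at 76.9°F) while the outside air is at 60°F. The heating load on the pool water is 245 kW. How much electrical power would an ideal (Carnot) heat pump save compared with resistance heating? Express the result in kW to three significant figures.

237 kW

In absolute terms T_C = 288.71 K and T_H = 298.09 K, so ΔT = 9.389 K.
COP_Carnot = T_H/ΔT = 298.09/9.389 = 31.75.
Resistance heating needs Ẇ_res = Q̇_H = 245.0 kW; the reversible heat pump needs only Ẇ_hp = Q̇_H/COP = 7.717 kW.
Saving = 245.0 − 7.717 = 237.3 kW.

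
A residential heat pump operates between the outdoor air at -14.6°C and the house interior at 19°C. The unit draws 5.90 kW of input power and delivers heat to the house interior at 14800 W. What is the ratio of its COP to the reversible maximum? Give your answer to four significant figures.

0.2885

Converting, Q̇_H = 14800 W = 14.80 kW, so COP_actual = Q̇_H/Ẇ = 14.80/5.900 = 2.508.
In absolute terms T_C = 258.55 K and T_H = 292.15 K, so ΔT = 33.60 K.
COP_Carnot = T_H/ΔT = 292.15/33.60 = 8.695.
η_II = COP_actual/COP_Carnot = 2.508/8.695 = 0.2885.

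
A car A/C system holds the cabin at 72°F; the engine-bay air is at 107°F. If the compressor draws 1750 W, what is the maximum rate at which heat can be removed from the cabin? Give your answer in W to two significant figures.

In absolute terms T_C = 295.37 K and T_H = 314.82 K, so ΔT = 19.44 K.
COP_Carnot = T_C/ΔT = 295.37/19.44 = 15.19.
Q̇_max = COP_Carnot × Ẇ = 15.19 × 1750 W = 26580 W.

27000 W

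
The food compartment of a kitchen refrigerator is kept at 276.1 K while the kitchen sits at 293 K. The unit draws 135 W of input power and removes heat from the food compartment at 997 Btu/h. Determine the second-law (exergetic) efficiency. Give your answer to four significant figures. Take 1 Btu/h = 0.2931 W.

Converting, Q̇_C = 997.0 Btu/h = 292.2 W, so COP_actual = Q̇_C/Ẇ = 292.2/135.0 = 2.165.
The reservoir spacing is ΔT = 293 − 276.1 = 16.90 K.
COP_Carnot = T_C/ΔT = 276.10/16.90 = 16.34.
η_II = COP_actual/COP_Carnot = 2.165/16.34 = 0.1325.

0.1325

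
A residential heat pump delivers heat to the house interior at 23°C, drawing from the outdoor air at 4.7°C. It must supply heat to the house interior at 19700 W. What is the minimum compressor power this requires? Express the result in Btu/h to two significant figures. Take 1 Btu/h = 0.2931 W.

In absolute terms T_C = 277.85 K and T_H = 296.15 K, so ΔT = 18.30 K.
COP_Carnot = T_H/ΔT = 296.15/18.30 = 16.18.
Ẇ_min = Q̇/COP_Carnot = 19700/16.18 = 1217 W = 4153 Btu/h.

4200 Btu/h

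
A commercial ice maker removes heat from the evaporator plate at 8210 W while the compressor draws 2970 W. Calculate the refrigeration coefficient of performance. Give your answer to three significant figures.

The first law gives Q̇_H = Q̇_C + Ẇ, so the three rates are Q̇_C = 8210, Q̇_H = 11180, Ẇ = 2970 W.
COP_R = Q̇_C/Ẇ = 8210/2970 = 2.764.

2.76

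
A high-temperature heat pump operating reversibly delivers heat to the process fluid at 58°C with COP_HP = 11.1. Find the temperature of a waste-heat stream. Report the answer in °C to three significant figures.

COP_HP = T_H/(T_H − T_C) gives T_H − T_C = T_H/COP.
With T_H = 331.15 K, T_C = 331.15 × (1 − 1/11.1) = 301.32 K.
Converting, 301.32 K = 28.17°C.

28.2 °C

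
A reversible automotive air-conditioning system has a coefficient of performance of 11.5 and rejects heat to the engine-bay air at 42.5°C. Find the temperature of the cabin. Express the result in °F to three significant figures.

63.0 °F

For a Carnot refrigerator COP_R = T_C/(T_H − T_C), so T_C = COP·T_H/(1 + COP).
With T_H = 315.65 K, T_C = 11.5 × 315.65/12.50 = 290.40 K.
Converting, 290.40 K = 63.05°F.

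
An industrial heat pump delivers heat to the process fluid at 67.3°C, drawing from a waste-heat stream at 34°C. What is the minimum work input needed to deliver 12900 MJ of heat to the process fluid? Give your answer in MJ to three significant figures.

1260 MJ

In absolute terms T_C = 307.15 K and T_H = 340.45 K, so ΔT = 33.30 K.
The reversible limit is COP_HP = T_H/ΔT = 10.22, so W_min = Q_H/COP = Q_H·ΔT/T_H.
W_min = 12900 × 33.30/340.45 = 1262 MJ.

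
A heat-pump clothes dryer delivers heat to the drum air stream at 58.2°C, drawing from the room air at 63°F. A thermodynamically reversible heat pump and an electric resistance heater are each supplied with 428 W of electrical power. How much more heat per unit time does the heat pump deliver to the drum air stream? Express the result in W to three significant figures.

3030 W

In absolute terms T_C = 290.37 K and T_H = 331.35 K, so ΔT = 40.98 K.
COP_Carnot = T_H/ΔT = 331.35/40.98 = 8.086.
The heat pump delivers Q̇_H = COP × Ẇ = 3461 W; the resistance heater delivers Ẇ = 428.0 W.
Extra = (COP − 1)·Ẇ = 3033 W.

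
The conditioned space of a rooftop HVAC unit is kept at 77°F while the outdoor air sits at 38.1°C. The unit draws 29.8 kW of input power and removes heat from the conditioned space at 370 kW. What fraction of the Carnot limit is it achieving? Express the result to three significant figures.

COP_actual = Q̇_C/Ẇ = 370.0/29.80 = 12.42.
In absolute terms T_C = 298.15 K and T_H = 311.25 K, so ΔT = 13.10 K.
COP_Carnot = T_C/ΔT = 298.15/13.10 = 22.76.
η_II = COP_actual/COP_Carnot = 12.42/22.76 = 0.5455.

0.546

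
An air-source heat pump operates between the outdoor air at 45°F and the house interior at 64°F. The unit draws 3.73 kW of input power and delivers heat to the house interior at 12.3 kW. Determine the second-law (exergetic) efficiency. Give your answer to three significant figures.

0.120

COP_actual = Q̇_H/Ẇ = 12.30/3.730 = 3.298.
In absolute terms T_C = 280.37 K and T_H = 290.93 K, so ΔT = 10.56 K.
COP_Carnot = T_H/ΔT = 290.93/10.56 = 27.56.
η_II = COP_actual/COP_Carnot = 3.298/27.56 = 0.1196.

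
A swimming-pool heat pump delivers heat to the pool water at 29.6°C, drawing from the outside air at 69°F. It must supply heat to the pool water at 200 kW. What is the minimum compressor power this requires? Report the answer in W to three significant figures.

5970 W

In absolute terms T_C = 293.71 K and T_H = 302.75 K, so ΔT = 9.044 K.
COP_Carnot = T_H/ΔT = 302.75/9.044 = 33.47.
Ẇ_min = Q̇/COP_Carnot = 200.0/33.47 = 5.975 kW = 5975 W.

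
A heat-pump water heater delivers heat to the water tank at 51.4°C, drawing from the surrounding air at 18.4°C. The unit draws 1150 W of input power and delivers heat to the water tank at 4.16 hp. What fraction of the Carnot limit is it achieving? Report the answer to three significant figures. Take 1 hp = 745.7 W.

Converting, Q̇_H = 4.160 hp = 3102 W, so COP_actual = Q̇_H/Ẇ = 3102/1150 = 2.697.
In absolute terms T_C = 291.55 K and T_H = 324.55 K, so ΔT = 33.00 K.
COP_Carnot = T_H/ΔT = 324.55/33.00 = 9.835.
η_II = COP_actual/COP_Carnot = 2.697/9.835 = 0.2743.

0.274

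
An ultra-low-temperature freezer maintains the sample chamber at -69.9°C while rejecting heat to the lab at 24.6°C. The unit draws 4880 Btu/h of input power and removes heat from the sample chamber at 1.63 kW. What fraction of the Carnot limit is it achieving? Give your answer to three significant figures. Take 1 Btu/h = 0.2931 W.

0.530

Converting, Q̇_C = 1.630 kW = 5561 Btu/h, so COP_actual = Q̇_C/Ẇ = 5561/4880 = 1.140.
In absolute terms T_C = 203.25 K and T_H = 297.75 K, so ΔT = 94.50 K.
COP_Carnot = T_C/ΔT = 203.25/94.50 = 2.151.
η_II = COP_actual/COP_Carnot = 1.140/2.151 = 0.5299.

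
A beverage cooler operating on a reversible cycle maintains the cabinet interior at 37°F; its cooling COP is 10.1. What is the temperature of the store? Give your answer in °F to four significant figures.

86.18 °F

COP_R = T_C/(T_H − T_C) gives T_H − T_C = T_C/COP.
With T_C = 275.93 K, T_H = 275.93 × (1 + 1/10.1) = 303.25 K.
Converting, 303.25 K = 86.18°F.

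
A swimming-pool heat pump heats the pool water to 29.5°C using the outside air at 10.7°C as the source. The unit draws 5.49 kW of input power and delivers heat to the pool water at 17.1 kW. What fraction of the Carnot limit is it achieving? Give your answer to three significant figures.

0.193

COP_actual = Q̇_H/Ẇ = 17.10/5.490 = 3.115.
In absolute terms T_C = 283.85 K and T_H = 302.65 K, so ΔT = 18.80 K.
COP_Carnot = T_H/ΔT = 302.65/18.80 = 16.10.
η_II = COP_actual/COP_Carnot = 3.115/16.10 = 0.1935.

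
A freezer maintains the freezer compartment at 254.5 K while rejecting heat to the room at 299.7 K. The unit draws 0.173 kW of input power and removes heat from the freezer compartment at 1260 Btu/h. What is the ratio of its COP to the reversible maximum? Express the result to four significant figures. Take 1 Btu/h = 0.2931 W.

Converting, Q̇_C = 1260 Btu/h = 0.3693 kW, so COP_actual = Q̇_C/Ẇ = 0.3693/0.1730 = 2.135.
The reservoir spacing is ΔT = 299.7 − 254.5 = 45.20 K.
COP_Carnot = T_C/ΔT = 254.50/45.20 = 5.631.
η_II = COP_actual/COP_Carnot = 2.135/5.631 = 0.3791.

0.3791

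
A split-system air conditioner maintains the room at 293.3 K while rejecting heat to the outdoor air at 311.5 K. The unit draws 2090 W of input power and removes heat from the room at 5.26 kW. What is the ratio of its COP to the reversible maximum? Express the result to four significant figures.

Converting, Q̇_C = 5.260 kW = 5260 W, so COP_actual = Q̇_C/Ẇ = 5260/2090 = 2.517.
The reservoir spacing is ΔT = 311.5 − 293.3 = 18.20 K.
COP_Carnot = T_C/ΔT = 293.30/18.20 = 16.12.
η_II = COP_actual/COP_Carnot = 2.517/16.12 = 0.1562.

0.1562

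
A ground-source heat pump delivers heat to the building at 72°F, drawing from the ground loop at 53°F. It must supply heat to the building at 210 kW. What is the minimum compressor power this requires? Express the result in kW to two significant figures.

In absolute terms T_C = 284.82 K and T_H = 295.37 K, so ΔT = 10.56 K.
COP_Carnot = T_H/ΔT = 295.37/10.56 = 27.98.
Ẇ_min = Q̇/COP_Carnot = 210.0/27.98 = 7.505 kW.

7.5 kW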